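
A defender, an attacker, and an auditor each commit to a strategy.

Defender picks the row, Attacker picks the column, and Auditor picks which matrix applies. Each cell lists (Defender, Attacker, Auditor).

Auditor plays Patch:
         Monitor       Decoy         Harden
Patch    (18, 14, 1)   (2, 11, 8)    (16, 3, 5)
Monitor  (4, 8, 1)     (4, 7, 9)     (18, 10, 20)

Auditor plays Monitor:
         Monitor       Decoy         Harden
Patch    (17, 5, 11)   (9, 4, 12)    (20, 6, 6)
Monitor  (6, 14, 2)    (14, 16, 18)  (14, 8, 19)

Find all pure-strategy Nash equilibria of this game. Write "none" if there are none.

(Patch, Harden, Monitor); (Monitor, Decoy, Monitor); (Monitor, Harden, Patch)

Defender against (Monitor, Patch): payoffs 18, 4 → best response Patch.
Defender against (Monitor, Monitor): payoffs 17, 6 → best response Patch.
Defender against (Decoy, Patch): payoffs 2, 4 → best response Monitor.
Defender against (Decoy, Monitor): payoffs 9, 14 → best response Monitor.
Defender against (Harden, Patch): payoffs 16, 18 → best response Monitor.
Defender against (Harden, Monitor): payoffs 20, 14 → best response Patch.
Attacker against (Patch, Patch): payoffs 14, 11, 3 → best response Monitor.
Attacker against (Patch, Monitor): payoffs 5, 4, 6 → best response Harden.
Attacker against (Monitor, Patch): payoffs 8, 7, 10 → best response Harden.
Attacker against (Monitor, Monitor): payoffs 14, 16, 8 → best response Decoy.
Auditor against (Patch, Monitor): payoffs 1, 11 → best response Monitor.
Auditor against (Patch, Decoy): payoffs 8, 12 → best response Monitor.
Auditor against (Patch, Harden): payoffs 5, 6 → best response Monitor.
Auditor against (Monitor, Monitor): payoffs 1, 2 → best response Monitor.
Auditor against (Monitor, Decoy): payoffs 9, 18 → best response Monitor.
Auditor against (Monitor, Harden): payoffs 20, 19 → best response Patch.
Mutual best responses: (Patch, Harden, Monitor); (Monitor, Decoy, Monitor); (Monitor, Harden, Patch).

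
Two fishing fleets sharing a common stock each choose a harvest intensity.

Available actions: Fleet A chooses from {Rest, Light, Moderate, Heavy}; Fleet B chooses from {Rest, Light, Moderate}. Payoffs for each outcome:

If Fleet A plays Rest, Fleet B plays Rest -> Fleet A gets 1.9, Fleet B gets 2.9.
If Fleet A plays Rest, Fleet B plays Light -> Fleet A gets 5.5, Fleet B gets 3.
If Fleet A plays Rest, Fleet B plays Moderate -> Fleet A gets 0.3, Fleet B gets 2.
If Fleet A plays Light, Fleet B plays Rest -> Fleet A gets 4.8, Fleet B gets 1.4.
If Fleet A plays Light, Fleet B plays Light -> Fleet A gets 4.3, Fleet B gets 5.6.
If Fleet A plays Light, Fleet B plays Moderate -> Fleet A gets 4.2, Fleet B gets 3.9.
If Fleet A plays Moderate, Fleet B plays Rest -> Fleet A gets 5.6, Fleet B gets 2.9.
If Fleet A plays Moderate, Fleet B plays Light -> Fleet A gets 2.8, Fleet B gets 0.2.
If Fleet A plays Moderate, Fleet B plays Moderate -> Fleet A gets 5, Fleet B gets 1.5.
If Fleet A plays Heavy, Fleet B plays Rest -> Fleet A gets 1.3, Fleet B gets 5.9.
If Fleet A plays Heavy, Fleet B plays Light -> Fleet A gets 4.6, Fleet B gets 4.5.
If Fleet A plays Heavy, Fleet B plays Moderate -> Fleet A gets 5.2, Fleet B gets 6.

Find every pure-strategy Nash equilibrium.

(Rest, Rest): Fleet A can switch to Light (1.9 → 4.8). Not NE.
(Rest, Light): Fleet A gets 5.5, best alternative 4.6; Fleet B gets 3, best alternative 2.9. No profitable deviation — NE.
(Rest, Moderate): Fleet A can switch to Light (0.3 → 4.2). Not NE.
(Light, Rest): Fleet A can switch to Moderate (4.8 → 5.6). Not NE.
(Light, Light): Fleet A can switch to Rest (4.3 → 5.5). Not NE.
(Light, Moderate): Fleet A can switch to Moderate (4.2 → 5). Not NE.
(Moderate, Rest): Fleet A gets 5.6, best alternative 4.8; Fleet B gets 2.9, best alternative 1.5. No profitable deviation — NE.
(Moderate, Light): Fleet A can switch to Rest (2.8 → 5.5). Not NE.
(Heavy, Moderate): Fleet A gets 5.2, best alternative 5; Fleet B gets 6, best alternative 5.9. No profitable deviation — NE.
(The remaining 3 profiles each have a profitable deviation by the same check.)

Pure-strategy Nash equilibria: (Rest, Light), (Moderate, Rest), (Heavy, Moderate)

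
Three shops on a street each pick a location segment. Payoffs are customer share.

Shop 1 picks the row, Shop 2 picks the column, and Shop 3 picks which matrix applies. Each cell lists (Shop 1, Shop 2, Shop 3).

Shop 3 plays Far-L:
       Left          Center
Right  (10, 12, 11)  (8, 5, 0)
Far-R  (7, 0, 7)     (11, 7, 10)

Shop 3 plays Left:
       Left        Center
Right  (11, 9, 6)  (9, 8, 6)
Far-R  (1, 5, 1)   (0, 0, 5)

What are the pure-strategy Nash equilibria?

The pure Nash equilibria are (Right, Left, Far-L), (Far-R, Center, Far-L).

(Right, Left, Far-L): Shop 1 gets 10, best alternative 7; Shop 2 gets 12, best alternative 5; Shop 3 gets 11, best alternative 6. No profitable deviation — NE.
(Right, Left, Left): Shop 3 can switch to Far-L (6 → 11). Not NE.
(Right, Center, Far-L): Shop 1 can switch to Far-R (8 → 11). Not NE.
(Right, Center, Left): Shop 2 can switch to Left (8 → 9). Not NE.
(Far-R, Left, Far-L): Shop 1 can switch to Right (7 → 10). Not NE.
(Far-R, Left, Left): Shop 1 can switch to Right (1 → 11). Not NE.
(Far-R, Center, Far-L): Shop 1 gets 11, best alternative 8; Shop 2 gets 7, best alternative 0; Shop 3 gets 10, best alternative 5. No profitable deviation — NE.
(Far-R, Center, Left): Shop 1 can switch to Right (0 → 9). Not NE.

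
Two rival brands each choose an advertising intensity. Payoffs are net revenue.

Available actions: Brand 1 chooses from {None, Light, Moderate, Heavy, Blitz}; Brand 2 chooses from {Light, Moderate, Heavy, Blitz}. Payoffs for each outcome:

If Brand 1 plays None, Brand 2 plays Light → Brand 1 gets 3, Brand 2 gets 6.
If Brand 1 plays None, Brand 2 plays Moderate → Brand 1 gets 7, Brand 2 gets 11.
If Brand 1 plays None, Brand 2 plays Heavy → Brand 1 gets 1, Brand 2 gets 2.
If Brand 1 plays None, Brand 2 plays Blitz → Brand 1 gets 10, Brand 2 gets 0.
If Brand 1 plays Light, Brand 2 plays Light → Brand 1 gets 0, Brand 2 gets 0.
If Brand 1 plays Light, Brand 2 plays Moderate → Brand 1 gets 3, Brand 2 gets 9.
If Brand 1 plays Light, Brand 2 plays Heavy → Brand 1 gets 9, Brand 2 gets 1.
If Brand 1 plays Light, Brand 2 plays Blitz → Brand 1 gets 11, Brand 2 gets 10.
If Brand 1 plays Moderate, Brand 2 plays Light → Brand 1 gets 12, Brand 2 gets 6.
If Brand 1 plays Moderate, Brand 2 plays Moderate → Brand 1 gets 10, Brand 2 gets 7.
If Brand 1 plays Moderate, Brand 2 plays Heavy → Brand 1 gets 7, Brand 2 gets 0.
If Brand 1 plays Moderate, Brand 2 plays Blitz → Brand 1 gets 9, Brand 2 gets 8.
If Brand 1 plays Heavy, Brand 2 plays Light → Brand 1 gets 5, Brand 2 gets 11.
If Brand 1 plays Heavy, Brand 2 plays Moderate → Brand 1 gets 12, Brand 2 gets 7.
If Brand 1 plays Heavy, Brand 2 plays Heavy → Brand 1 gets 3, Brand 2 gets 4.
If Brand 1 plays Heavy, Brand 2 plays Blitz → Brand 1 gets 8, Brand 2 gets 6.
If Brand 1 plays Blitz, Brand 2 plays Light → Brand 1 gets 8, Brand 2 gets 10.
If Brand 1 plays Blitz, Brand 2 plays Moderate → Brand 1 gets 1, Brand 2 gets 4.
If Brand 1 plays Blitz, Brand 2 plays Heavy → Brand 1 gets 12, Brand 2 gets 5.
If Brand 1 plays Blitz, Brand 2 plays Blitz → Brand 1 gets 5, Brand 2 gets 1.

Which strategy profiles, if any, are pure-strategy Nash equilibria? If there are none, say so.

Check each profile: it is a Nash equilibrium iff no player can strictly gain by switching unilaterally.
(None, Light): Brand 1 can switch to Moderate (3 → 12). Not NE.
(None, Moderate): Brand 1 can switch to Moderate (7 → 10). Not NE.
(None, Heavy): Brand 1 can switch to Light (1 → 9). Not NE.
(None, Blitz): Brand 1 can switch to Light (10 → 11). Not NE.
(Light, Light): Brand 1 can switch to None (0 → 3). Not NE.
(Light, Moderate): Brand 1 can switch to None (3 → 7). Not NE.
(Light, Blitz): Brand 1 gets 11, best alternative 10; Brand 2 gets 10, best alternative 9. No profitable deviation — NE.
(The remaining 13 profiles each have a profitable deviation by the same check.)

(Light, Blitz)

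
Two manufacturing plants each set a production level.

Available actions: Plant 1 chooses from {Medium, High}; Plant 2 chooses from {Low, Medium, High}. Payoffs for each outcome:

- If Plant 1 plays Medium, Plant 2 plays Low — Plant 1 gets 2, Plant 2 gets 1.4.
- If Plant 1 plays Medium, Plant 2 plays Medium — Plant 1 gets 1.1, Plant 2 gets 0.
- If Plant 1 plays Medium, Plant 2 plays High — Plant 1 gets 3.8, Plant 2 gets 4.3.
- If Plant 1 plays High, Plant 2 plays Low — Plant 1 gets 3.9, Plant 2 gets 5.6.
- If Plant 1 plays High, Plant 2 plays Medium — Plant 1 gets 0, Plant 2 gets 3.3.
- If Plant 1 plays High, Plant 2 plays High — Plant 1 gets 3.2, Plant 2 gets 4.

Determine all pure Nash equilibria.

Pure-strategy Nash equilibria: (Medium, High), (High, Low)

For each player, find the best response to each opponent profile; mutual best responses are the pure NE.
Plant 1 against Low: payoffs 2, 3.9 → best response High.
Plant 1 against Medium: payoffs 1.1, 0 → best response Medium.
Plant 1 against High: payoffs 3.8, 3.2 → best response Medium.
Plant 2 against Medium: payoffs 1.4, 0, 4.3 → best response High.
Plant 2 against High: payoffs 5.6, 3.3, 4 → best response Low.
Mutual best responses: (Medium, High); (High, Low).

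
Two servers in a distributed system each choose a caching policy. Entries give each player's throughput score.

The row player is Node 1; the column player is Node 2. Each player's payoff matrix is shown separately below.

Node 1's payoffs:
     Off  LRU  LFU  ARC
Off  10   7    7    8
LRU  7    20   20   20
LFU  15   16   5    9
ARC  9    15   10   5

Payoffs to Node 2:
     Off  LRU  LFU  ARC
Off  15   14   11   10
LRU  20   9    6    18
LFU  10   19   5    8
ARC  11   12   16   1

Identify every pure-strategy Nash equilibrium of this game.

There is no pure-strategy Nash equilibrium.

For each strategy profile, look for a profitable unilateral deviation.
(Off, Off): Node 1 can switch to LFU (10 → 15). Not NE.
(Off, LRU): Node 1 can switch to LRU (7 → 20). Not NE.
(Off, LFU): Node 1 can switch to LRU (7 → 20). Not NE.
(Off, ARC): Node 1 can switch to LRU (8 → 20). Not NE.
(LRU, Off): Node 1 can switch to Off (7 → 10). Not NE.
(LRU, LRU): Node 2 can switch to Off (9 → 20). Not NE.
(The remaining 10 profiles each have a profitable deviation by the same check.)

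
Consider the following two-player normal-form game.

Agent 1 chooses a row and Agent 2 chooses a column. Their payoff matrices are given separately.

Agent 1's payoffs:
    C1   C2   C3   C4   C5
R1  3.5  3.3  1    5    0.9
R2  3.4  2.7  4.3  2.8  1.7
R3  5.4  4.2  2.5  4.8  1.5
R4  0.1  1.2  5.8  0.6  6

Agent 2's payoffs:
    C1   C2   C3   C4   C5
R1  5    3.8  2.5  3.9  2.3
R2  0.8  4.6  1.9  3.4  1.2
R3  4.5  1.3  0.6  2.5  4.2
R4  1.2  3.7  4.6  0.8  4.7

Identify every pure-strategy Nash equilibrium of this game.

(R3, C1) and (R4, C5)

For each player, find the best response to each opponent profile; mutual best responses are the pure NE.
Agent 1 against C1: payoffs 3.5, 3.4, 5.4, 0.1 → best response R3.
Agent 1 against C2: payoffs 3.3, 2.7, 4.2, 1.2 → best response R3.
Agent 1 against C3: payoffs 1, 4.3, 2.5, 5.8 → best response R4.
Agent 1 against C4: payoffs 5, 2.8, 4.8, 0.6 → best response R1.
Agent 1 against C5: payoffs 0.9, 1.7, 1.5, 6 → best response R4.
Agent 2 against R1: payoffs 5, 3.8, 2.5, 3.9, 2.3 → best response C1.
Agent 2 against R2: payoffs 0.8, 4.6, 1.9, 3.4, 1.2 → best response C2.
Agent 2 against R3: payoffs 4.5, 1.3, 0.6, 2.5, 4.2 → best response C1.
Agent 2 against R4: payoffs 1.2, 3.7, 4.6, 0.8, 4.7 → best response C5.
Mutual best responses: (R3, C1); (R4, C5).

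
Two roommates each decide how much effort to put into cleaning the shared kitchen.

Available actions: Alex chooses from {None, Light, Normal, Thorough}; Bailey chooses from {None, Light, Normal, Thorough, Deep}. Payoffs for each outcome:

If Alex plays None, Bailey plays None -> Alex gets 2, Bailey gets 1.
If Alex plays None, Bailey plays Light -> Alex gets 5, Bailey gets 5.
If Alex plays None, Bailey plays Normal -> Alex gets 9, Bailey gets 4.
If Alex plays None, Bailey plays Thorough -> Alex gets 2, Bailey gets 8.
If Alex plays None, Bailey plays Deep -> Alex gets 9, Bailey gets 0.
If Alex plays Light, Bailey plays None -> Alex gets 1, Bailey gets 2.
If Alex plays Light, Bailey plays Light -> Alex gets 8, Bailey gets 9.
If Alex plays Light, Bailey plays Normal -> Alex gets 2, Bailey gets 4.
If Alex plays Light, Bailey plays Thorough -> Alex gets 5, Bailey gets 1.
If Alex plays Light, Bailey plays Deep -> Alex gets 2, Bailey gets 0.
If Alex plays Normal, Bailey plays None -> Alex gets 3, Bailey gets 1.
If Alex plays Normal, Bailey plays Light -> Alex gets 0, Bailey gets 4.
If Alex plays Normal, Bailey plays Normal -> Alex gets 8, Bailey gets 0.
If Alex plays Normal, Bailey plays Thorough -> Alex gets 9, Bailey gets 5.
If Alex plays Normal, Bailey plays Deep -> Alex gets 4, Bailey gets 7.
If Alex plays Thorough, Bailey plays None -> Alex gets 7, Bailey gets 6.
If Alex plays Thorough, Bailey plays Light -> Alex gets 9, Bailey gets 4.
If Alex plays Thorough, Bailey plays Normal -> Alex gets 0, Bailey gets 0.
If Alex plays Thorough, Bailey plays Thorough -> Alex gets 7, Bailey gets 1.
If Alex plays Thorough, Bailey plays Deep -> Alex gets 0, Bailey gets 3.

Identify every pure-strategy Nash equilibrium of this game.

The unique pure-strategy Nash equilibrium is (Thorough, None).

(None, None): Alex can switch to Normal (2 → 3). Not NE.
(None, Light): Alex can switch to Light (5 → 8). Not NE.
(None, Normal): Bailey can switch to Light (4 → 5). Not NE.
(None, Thorough): Alex can switch to Light (2 → 5). Not NE.
(None, Deep): Bailey can switch to None (0 → 1). Not NE.
(Light, None): Alex can switch to None (1 → 2). Not NE.
(Light, Light): Alex can switch to Thorough (8 → 9). Not NE.
(Light, Normal): Alex can switch to None (2 → 9). Not NE.
(Light, Thorough): Alex can switch to Normal (5 → 9). Not NE.
(Light, Deep): Alex can switch to None (2 → 9). Not NE.
(Thorough, None): Alex gets 7, best alternative 3; Bailey gets 6, best alternative 4. No profitable deviation — NE.
(The remaining 9 profiles each have a profitable deviation by the same check.)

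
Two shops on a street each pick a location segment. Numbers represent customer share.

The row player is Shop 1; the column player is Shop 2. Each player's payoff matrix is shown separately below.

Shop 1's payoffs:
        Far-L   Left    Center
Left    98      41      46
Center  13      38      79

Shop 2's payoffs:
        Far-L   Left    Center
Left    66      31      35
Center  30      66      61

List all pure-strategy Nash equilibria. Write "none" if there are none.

(Left, Far-L): Shop 1 gets 98, best alternative 13; Shop 2 gets 66, best alternative 35. No profitable deviation — NE.
(Left, Left): Shop 2 can switch to Far-L (31 → 66). Not NE.
(Left, Center): Shop 1 can switch to Center (46 → 79). Not NE.
(Center, Far-L): Shop 1 can switch to Left (13 → 98). Not NE.
(Center, Left): Shop 1 can switch to Left (38 → 41). Not NE.
(Center, Center): Shop 2 can switch to Left (61 → 66). Not NE.

(Left, Far-L)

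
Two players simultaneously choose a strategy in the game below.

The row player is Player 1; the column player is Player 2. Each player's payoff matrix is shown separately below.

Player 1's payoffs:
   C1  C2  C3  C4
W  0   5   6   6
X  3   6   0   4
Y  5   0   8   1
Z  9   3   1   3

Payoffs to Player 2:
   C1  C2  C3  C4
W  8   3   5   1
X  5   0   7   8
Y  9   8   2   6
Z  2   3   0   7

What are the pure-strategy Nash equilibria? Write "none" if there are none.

Player 1 against C1: payoffs 0, 3, 5, 9 → best response Z.
Player 1 against C2: payoffs 5, 6, 0, 3 → best response X.
Player 1 against C3: payoffs 6, 0, 8, 1 → best response Y.
Player 1 against C4: payoffs 6, 4, 1, 3 → best response W.
Player 2 against W: payoffs 8, 3, 5, 1 → best response C1.
Player 2 against X: payoffs 5, 0, 7, 8 → best response C4.
Player 2 against Y: payoffs 9, 8, 2, 6 → best response C1.
Player 2 against Z: payoffs 2, 3, 0, 7 → best response C4.
No profile is a mutual best response for all players.

There is no pure-strategy Nash equilibrium.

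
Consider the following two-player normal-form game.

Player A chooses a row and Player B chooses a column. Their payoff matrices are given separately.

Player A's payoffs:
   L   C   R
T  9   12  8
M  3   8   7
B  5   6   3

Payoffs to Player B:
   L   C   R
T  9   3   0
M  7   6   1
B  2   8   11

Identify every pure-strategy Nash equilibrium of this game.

Player A against L: payoffs 9, 3, 5 → best response T.
Player A against C: payoffs 12, 8, 6 → best response T.
Player A against R: payoffs 8, 7, 3 → best response T.
Player B against T: payoffs 9, 3, 0 → best response L.
Player B against M: payoffs 7, 6, 1 → best response L.
Player B against B: payoffs 2, 8, 11 → best response R.
Mutual best responses: (T, L).

Pure NE: (T, L)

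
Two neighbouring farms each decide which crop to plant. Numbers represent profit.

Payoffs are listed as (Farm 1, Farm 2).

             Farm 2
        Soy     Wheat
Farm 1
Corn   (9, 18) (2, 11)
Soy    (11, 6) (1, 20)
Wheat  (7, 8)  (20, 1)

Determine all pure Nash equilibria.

For each player, find the best response to each opponent profile; mutual best responses are the pure NE.
Farm 1 against Soy: payoffs 9, 11, 7 → best response Soy.
Farm 1 against Wheat: payoffs 2, 1, 20 → best response Wheat.
Farm 2 against Corn: payoffs 18, 11 → best response Soy.
Farm 2 against Soy: payoffs 6, 20 → best response Wheat.
Farm 2 against Wheat: payoffs 8, 1 → best response Soy.
No profile is a mutual best response for all players.

There is no pure-strategy Nash equilibrium.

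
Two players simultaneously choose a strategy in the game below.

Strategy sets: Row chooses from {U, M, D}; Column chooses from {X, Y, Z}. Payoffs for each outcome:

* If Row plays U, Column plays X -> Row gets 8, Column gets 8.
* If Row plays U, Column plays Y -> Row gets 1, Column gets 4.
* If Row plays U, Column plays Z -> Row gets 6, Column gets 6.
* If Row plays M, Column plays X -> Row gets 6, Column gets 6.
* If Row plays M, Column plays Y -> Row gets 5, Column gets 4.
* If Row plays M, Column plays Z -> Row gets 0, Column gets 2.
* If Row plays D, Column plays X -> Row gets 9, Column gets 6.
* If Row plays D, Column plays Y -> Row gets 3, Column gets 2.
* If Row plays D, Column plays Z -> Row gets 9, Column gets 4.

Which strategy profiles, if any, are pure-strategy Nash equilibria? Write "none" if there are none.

(U, X): Row can switch to D (8 → 9). Not NE.
(U, Y): Row can switch to M (1 → 5). Not NE.
(U, Z): Row can switch to D (6 → 9). Not NE.
(M, X): Row can switch to U (6 → 8). Not NE.
(M, Y): Column can switch to X (4 → 6). Not NE.
(M, Z): Row can switch to U (0 → 6). Not NE.
(D, X): Row gets 9, best alternative 8; Column gets 6, best alternative 4. No profitable deviation — NE.
(D, Y): Row can switch to M (3 → 5). Not NE.
(D, Z): Column can switch to X (4 → 6). Not NE.

The unique pure-strategy Nash equilibrium is (D, X).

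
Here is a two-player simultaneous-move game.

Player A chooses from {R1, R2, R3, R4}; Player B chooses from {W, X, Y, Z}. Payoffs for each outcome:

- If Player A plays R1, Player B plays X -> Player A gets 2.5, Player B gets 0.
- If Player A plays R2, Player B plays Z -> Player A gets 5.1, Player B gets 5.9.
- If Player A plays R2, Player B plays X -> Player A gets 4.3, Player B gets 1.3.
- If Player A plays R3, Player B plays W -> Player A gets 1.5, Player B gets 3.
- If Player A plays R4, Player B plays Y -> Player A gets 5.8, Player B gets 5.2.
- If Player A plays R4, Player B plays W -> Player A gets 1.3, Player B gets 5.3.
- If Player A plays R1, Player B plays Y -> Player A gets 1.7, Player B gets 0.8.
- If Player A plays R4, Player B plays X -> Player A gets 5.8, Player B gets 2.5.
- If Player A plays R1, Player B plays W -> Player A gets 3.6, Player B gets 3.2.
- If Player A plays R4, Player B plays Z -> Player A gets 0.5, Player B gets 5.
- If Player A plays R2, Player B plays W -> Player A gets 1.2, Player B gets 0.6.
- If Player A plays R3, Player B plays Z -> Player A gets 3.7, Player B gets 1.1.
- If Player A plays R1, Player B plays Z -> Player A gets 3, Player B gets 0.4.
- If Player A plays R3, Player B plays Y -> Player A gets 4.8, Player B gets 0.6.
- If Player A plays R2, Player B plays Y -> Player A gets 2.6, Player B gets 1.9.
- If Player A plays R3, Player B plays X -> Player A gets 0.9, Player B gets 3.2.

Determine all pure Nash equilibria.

The pure Nash equilibria are (R1, W); (R2, Z).

(R1, W): Player A gets 3.6, best alternative 1.5; Player B gets 3.2, best alternative 0.8. No profitable deviation — NE.
(R1, X): Player A can switch to R2 (2.5 → 4.3). Not NE.
(R1, Y): Player A can switch to R2 (1.7 → 2.6). Not NE.
(R1, Z): Player A can switch to R2 (3 → 5.1). Not NE.
(R2, W): Player A can switch to R1 (1.2 → 3.6). Not NE.
(R2, X): Player A can switch to R4 (4.3 → 5.8). Not NE.
(R2, Y): Player A can switch to R3 (2.6 → 4.8). Not NE.
(R2, Z): Player A gets 5.1, best alternative 3.7; Player B gets 5.9, best alternative 1.9. No profitable deviation — NE.
(R3, W): Player A can switch to R1 (1.5 → 3.6). Not NE.
(R3, X): Player A can switch to R1 (0.9 → 2.5). Not NE.
(The remaining 6 profiles each have a profitable deviation by the same check.)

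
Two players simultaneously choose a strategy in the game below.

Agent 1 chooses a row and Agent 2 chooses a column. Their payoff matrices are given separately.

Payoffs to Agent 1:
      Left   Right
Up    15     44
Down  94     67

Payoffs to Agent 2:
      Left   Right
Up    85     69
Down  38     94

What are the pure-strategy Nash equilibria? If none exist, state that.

(Down, Right)

Agent 1 against Left: payoffs 15, 94 → best response Down.
Agent 1 against Right: payoffs 44, 67 → best response Down.
Agent 2 against Up: payoffs 85, 69 → best response Left.
Agent 2 against Down: payoffs 38, 94 → best response Right.
Mutual best responses: (Down, Right).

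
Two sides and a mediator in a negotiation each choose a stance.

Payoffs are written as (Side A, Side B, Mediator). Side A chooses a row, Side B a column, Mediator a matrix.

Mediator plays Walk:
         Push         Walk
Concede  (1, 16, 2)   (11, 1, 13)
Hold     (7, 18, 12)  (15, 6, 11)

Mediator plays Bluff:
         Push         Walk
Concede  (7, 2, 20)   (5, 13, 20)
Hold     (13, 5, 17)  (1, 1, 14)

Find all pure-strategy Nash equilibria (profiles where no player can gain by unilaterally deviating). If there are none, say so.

Pure-strategy Nash equilibria: (Concede, Walk, Bluff), (Hold, Push, Bluff)

Side A against (Push, Walk): payoffs 1, 7 → best response Hold.
Side A against (Push, Bluff): payoffs 7, 13 → best response Hold.
Side A against (Walk, Walk): payoffs 11, 15 → best response Hold.
Side A against (Walk, Bluff): payoffs 5, 1 → best response Concede.
Side B against (Concede, Walk): payoffs 16, 1 → best response Push.
Side B against (Concede, Bluff): payoffs 2, 13 → best response Walk.
Side B against (Hold, Walk): payoffs 18, 6 → best response Push.
Side B against (Hold, Bluff): payoffs 5, 1 → best response Push.
Mediator against (Concede, Push): payoffs 2, 20 → best response Bluff.
Mediator against (Concede, Walk): payoffs 13, 20 → best response Bluff.
Mediator against (Hold, Push): payoffs 12, 17 → best response Bluff.
Mediator against (Hold, Walk): payoffs 11, 14 → best response Bluff.
Mutual best responses: (Concede, Walk, Bluff); (Hold, Push, Bluff).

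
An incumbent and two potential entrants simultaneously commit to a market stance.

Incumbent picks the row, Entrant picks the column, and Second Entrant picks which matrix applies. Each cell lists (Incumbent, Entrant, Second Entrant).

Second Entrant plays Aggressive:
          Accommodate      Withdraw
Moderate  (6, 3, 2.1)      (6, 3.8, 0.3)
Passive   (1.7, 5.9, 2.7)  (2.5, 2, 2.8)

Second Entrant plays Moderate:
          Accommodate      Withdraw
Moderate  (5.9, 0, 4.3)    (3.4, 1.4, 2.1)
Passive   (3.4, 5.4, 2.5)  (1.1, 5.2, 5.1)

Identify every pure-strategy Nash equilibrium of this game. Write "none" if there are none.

(Moderate, Accommodate, Aggressive): Entrant can switch to Withdraw (3 → 3.8). Not NE.
(Moderate, Accommodate, Moderate): Entrant can switch to Withdraw (0 → 1.4). Not NE.
(Moderate, Withdraw, Aggressive): Second Entrant can switch to Moderate (0.3 → 2.1). Not NE.
(Moderate, Withdraw, Moderate): Incumbent gets 3.4, best alternative 1.1; Entrant gets 1.4, best alternative 0; Second Entrant gets 2.1, best alternative 0.3. No profitable deviation — NE.
(Passive, Accommodate, Aggressive): Incumbent can switch to Moderate (1.7 → 6). Not NE.
(Passive, Accommodate, Moderate): Incumbent can switch to Moderate (3.4 → 5.9). Not NE.
(Passive, Withdraw, Aggressive): Incumbent can switch to Moderate (2.5 → 6). Not NE.
(Passive, Withdraw, Moderate): Incumbent can switch to Moderate (1.1 → 3.4). Not NE.

(Moderate, Withdraw, Moderate)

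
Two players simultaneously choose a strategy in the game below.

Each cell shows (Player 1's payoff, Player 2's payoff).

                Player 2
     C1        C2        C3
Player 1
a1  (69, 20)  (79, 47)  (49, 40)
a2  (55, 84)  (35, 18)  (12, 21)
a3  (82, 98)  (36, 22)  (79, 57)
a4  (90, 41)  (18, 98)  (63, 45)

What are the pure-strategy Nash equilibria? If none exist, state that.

Pure NE: (a1, C2)

(a1, C1): Player 1 can switch to a3 (69 → 82). Not NE.
(a1, C2): Player 1 gets 79, best alternative 36; Player 2 gets 47, best alternative 40. No profitable deviation — NE.
(a1, C3): Player 1 can switch to a3 (49 → 79). Not NE.
(a2, C1): Player 1 can switch to a1 (55 → 69). Not NE.
(a2, C2): Player 1 can switch to a1 (35 → 79). Not NE.
(a2, C3): Player 1 can switch to a1 (12 → 49). Not NE.
(a3, C1): Player 1 can switch to a4 (82 → 90). Not NE.
(a3, C2): Player 1 can switch to a1 (36 → 79). Not NE.
(a3, C3): Player 2 can switch to C1 (57 → 98). Not NE.
(The remaining 3 profiles each have a profitable deviation by the same check.)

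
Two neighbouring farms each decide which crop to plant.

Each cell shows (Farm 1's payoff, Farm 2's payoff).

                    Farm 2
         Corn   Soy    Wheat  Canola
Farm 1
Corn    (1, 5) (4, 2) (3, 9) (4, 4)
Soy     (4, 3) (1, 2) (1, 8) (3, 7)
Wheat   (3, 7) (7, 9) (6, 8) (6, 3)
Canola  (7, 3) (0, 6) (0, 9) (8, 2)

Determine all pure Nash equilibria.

For each player, find the best response to each opponent profile; mutual best responses are the pure NE.
Farm 1 against Corn: payoffs 1, 4, 3, 7 → best response Canola.
Farm 1 against Soy: payoffs 4, 1, 7, 0 → best response Wheat.
Farm 1 against Wheat: payoffs 3, 1, 6, 0 → best response Wheat.
Farm 1 against Canola: payoffs 4, 3, 6, 8 → best response Canola.
Farm 2 against Corn: payoffs 5, 2, 9, 4 → best response Wheat.
Farm 2 against Soy: payoffs 3, 2, 8, 7 → best response Wheat.
Farm 2 against Wheat: payoffs 7, 9, 8, 3 → best response Soy.
Farm 2 against Canola: payoffs 3, 6, 9, 2 → best response Wheat.
Mutual best responses: (Wheat, Soy).

The unique pure-strategy Nash equilibrium is (Wheat, Soy).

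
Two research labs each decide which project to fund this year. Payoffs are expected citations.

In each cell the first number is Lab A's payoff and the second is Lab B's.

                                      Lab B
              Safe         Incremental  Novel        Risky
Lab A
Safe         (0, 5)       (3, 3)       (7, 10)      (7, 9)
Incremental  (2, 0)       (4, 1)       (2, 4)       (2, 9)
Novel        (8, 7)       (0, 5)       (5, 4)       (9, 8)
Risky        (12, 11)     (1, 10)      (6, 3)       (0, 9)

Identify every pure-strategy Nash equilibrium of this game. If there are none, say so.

Lab A against Safe: payoffs 0, 2, 8, 12 → best response Risky.
Lab A against Incremental: payoffs 3, 4, 0, 1 → best response Incremental.
Lab A against Novel: payoffs 7, 2, 5, 6 → best response Safe.
Lab A against Risky: payoffs 7, 2, 9, 0 → best response Novel.
Lab B against Safe: payoffs 5, 3, 10, 9 → best response Novel.
Lab B against Incremental: payoffs 0, 1, 4, 9 → best response Risky.
Lab B against Novel: payoffs 7, 5, 4, 8 → best response Risky.
Lab B against Risky: payoffs 11, 10, 3, 9 → best response Safe.
Mutual best responses: (Safe, Novel); (Novel, Risky); (Risky, Safe).

(Safe, Novel); (Novel, Risky); (Risky, Safe)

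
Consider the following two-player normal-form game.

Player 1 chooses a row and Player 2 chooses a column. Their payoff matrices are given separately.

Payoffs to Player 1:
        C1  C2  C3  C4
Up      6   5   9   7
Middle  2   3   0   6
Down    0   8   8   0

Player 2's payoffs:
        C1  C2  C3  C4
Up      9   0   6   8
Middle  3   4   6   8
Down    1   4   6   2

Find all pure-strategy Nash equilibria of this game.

The unique pure-strategy Nash equilibrium is (Up, C1).

(Up, C1): Player 1 gets 6, best alternative 2; Player 2 gets 9, best alternative 8. No profitable deviation — NE.
(Up, C2): Player 1 can switch to Down (5 → 8). Not NE.
(Up, C3): Player 2 can switch to C1 (6 → 9). Not NE.
(Up, C4): Player 2 can switch to C1 (8 → 9). Not NE.
(Middle, C1): Player 1 can switch to Up (2 → 6). Not NE.
(Middle, C2): Player 1 can switch to Up (3 → 5). Not NE.
(Middle, C3): Player 1 can switch to Up (0 → 9). Not NE.
(Middle, C4): Player 1 can switch to Up (6 → 7). Not NE.
(Down, C1): Player 1 can switch to Up (0 → 6). Not NE.
(Down, C2): Player 2 can switch to C3 (4 → 6). Not NE.
(Down, C3): Player 1 can switch to Up (8 → 9). Not NE.
(Down, C4): Player 1 can switch to Up (0 → 7). Not NE.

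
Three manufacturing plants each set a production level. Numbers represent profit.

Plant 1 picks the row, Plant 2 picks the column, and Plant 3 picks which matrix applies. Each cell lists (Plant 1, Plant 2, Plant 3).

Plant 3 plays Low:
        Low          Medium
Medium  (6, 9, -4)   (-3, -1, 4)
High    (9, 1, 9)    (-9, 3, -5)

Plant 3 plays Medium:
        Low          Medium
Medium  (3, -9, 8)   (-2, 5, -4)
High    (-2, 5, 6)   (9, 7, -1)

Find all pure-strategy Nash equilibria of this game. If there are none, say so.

Plant 1 against (Low, Low): payoffs 6, 9 → best response High.
Plant 1 against (Low, Medium): payoffs 3, -2 → best response Medium.
Plant 1 against (Medium, Low): payoffs -3, -9 → best response Medium.
Plant 1 against (Medium, Medium): payoffs -2, 9 → best response High.
Plant 2 against (Medium, Low): payoffs 9, -1 → best response Low.
Plant 2 against (Medium, Medium): payoffs -9, 5 → best response Medium.
Plant 2 against (High, Low): payoffs 1, 3 → best response Medium.
Plant 2 against (High, Medium): payoffs 5, 7 → best response Medium.
Plant 3 against (Medium, Low): payoffs -4, 8 → best response Medium.
Plant 3 against (Medium, Medium): payoffs 4, -4 → best response Low.
Plant 3 against (High, Low): payoffs 9, 6 → best response Low.
Plant 3 against (High, Medium): payoffs -5, -1 → best response Medium.
Mutual best responses: (High, Medium, Medium).

(High, Medium, Medium)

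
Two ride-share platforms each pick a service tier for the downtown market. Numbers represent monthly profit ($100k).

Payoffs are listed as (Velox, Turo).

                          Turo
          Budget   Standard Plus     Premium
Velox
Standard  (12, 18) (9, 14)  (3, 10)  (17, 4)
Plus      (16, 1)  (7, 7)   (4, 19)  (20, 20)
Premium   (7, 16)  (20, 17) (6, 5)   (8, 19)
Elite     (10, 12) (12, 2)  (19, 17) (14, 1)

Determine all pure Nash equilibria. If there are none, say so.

(Plus, Premium), (Elite, Plus)

Velox against Budget: payoffs 12, 16, 7, 10 → best response Plus.
Velox against Standard: payoffs 9, 7, 20, 12 → best response Premium.
Velox against Plus: payoffs 3, 4, 6, 19 → best response Elite.
Velox against Premium: payoffs 17, 20, 8, 14 → best response Plus.
Turo against Standard: payoffs 18, 14, 10, 4 → best response Budget.
Turo against Plus: payoffs 1, 7, 19, 20 → best response Premium.
Turo against Premium: payoffs 16, 17, 5, 19 → best response Premium.
Turo against Elite: payoffs 12, 2, 17, 1 → best response Plus.
Mutual best responses: (Plus, Premium); (Elite, Plus).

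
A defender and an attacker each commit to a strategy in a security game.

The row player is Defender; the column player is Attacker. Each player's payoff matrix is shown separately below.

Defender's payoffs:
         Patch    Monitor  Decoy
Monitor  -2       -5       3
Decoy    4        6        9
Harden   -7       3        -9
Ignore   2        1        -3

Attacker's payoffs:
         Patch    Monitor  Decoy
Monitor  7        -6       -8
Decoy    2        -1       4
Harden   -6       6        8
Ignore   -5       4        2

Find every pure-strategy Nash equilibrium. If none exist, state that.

The unique pure-strategy Nash equilibrium is (Decoy, Decoy).

Defender against Patch: payoffs -2, 4, -7, 2 → best response Decoy.
Defender against Monitor: payoffs -5, 6, 3, 1 → best response Decoy.
Defender against Decoy: payoffs 3, 9, -9, -3 → best response Decoy.
Attacker against Monitor: payoffs 7, -6, -8 → best response Patch.
Attacker against Decoy: payoffs 2, -1, 4 → best response Decoy.
Attacker against Harden: payoffs -6, 6, 8 → best response Decoy.
Attacker against Ignore: payoffs -5, 4, 2 → best response Monitor.
Mutual best responses: (Decoy, Decoy).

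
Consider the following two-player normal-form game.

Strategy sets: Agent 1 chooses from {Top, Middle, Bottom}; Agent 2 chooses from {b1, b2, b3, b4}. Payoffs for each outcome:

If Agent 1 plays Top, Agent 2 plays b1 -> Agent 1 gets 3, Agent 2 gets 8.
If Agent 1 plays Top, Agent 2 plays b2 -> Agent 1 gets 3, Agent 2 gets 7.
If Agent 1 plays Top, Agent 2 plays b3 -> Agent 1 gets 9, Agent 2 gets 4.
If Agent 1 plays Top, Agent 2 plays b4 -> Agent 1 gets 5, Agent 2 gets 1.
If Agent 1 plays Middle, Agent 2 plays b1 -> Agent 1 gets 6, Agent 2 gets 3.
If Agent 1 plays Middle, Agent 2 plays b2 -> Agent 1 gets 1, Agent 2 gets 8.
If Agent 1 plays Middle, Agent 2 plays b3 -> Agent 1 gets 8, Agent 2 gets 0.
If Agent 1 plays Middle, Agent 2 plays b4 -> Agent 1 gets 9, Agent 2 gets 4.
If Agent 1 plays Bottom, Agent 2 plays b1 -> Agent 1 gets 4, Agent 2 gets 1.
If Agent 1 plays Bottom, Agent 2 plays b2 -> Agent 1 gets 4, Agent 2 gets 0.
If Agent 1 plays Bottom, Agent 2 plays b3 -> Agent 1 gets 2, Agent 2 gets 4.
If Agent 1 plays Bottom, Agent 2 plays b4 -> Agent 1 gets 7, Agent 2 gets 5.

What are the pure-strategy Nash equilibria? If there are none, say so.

No pure-strategy Nash equilibrium.

(Top, b1): Agent 1 can switch to Middle (3 → 6). Not NE.
(Top, b2): Agent 1 can switch to Bottom (3 → 4). Not NE.
(Top, b3): Agent 2 can switch to b1 (4 → 8). Not NE.
(Top, b4): Agent 1 can switch to Middle (5 → 9). Not NE.
(Middle, b1): Agent 2 can switch to b2 (3 → 8). Not NE.
(Middle, b2): Agent 1 can switch to Top (1 → 3). Not NE.
(The remaining 6 profiles each have a profitable deviation by the same check.)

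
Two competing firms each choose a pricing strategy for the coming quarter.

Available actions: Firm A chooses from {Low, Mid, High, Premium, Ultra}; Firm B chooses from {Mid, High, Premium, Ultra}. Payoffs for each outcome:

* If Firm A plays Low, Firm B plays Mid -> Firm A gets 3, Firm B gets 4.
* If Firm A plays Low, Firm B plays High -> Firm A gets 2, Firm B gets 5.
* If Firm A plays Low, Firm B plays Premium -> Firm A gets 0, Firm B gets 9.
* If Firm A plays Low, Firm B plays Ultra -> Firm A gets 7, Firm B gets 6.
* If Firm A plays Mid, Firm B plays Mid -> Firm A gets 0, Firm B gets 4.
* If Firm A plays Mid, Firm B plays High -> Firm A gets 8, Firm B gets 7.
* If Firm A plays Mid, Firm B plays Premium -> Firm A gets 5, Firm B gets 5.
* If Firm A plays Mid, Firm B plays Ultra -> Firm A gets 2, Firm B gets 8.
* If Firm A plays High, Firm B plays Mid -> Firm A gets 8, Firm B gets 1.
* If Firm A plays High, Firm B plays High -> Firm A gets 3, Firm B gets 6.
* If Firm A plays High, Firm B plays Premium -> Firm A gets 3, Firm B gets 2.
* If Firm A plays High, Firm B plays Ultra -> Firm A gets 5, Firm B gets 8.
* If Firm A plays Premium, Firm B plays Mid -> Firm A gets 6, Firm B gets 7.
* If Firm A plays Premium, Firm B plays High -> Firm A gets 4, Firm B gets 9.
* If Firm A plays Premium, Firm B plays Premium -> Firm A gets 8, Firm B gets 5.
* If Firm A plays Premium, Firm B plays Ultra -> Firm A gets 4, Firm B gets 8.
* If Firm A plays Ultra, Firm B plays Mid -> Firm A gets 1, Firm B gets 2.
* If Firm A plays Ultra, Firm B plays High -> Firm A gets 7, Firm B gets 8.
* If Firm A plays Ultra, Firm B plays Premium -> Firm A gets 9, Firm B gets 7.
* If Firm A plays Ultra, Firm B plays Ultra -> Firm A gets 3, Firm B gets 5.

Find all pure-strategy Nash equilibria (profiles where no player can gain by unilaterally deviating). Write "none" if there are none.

There is no pure-strategy Nash equilibrium.

For each player, find the best response to each opponent profile; mutual best responses are the pure NE.
Firm A against Mid: payoffs 3, 0, 8, 6, 1 → best response High.
Firm A against High: payoffs 2, 8, 3, 4, 7 → best response Mid.
Firm A against Premium: payoffs 0, 5, 3, 8, 9 → best response Ultra.
Firm A against Ultra: payoffs 7, 2, 5, 4, 3 → best response Low.
Firm B against Low: payoffs 4, 5, 9, 6 → best response Premium.
Firm B against Mid: payoffs 4, 7, 5, 8 → best response Ultra.
Firm B against High: payoffs 1, 6, 2, 8 → best response Ultra.
Firm B against Premium: payoffs 7, 9, 5, 8 → best response High.
Firm B against Ultra: payoffs 2, 8, 7, 5 → best response High.
No profile is a mutual best response for all players.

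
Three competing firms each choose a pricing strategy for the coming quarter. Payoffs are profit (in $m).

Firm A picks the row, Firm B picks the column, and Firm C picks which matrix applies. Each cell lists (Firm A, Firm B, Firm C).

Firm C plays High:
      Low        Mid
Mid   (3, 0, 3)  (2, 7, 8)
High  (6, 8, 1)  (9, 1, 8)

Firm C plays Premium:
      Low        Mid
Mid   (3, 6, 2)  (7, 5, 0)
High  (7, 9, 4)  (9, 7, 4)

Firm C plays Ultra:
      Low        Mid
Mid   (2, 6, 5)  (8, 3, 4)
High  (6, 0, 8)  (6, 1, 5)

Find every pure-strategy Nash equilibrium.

This game has no pure Nash equilibrium.

(Mid, Low, High): Firm A can switch to High (3 → 6). Not NE.
(Mid, Low, Premium): Firm A can switch to High (3 → 7). Not NE.
(Mid, Low, Ultra): Firm A can switch to High (2 → 6). Not NE.
(Mid, Mid, High): Firm A can switch to High (2 → 9). Not NE.
(Mid, Mid, Premium): Firm A can switch to High (7 → 9). Not NE.
(Mid, Mid, Ultra): Firm B can switch to Low (3 → 6). Not NE.
(High, Low, High): Firm C can switch to Premium (1 → 4). Not NE.
(High, Low, Premium): Firm C can switch to Ultra (4 → 8). Not NE.
(The remaining 4 profiles each have a profitable deviation by the same check.)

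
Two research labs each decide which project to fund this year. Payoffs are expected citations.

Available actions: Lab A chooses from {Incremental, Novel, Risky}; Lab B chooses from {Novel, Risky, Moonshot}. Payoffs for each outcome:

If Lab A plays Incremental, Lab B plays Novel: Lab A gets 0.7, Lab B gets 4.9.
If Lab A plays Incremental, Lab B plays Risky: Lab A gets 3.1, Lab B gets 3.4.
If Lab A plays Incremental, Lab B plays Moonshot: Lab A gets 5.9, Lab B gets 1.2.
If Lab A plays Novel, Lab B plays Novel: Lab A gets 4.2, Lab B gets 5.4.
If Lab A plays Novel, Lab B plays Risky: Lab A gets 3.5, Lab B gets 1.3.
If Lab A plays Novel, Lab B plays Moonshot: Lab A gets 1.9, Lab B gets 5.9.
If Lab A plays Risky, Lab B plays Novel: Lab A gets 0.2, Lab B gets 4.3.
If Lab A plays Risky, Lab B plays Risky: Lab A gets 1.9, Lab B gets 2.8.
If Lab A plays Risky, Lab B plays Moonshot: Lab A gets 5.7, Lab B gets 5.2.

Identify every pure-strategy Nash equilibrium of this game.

This game has no pure Nash equilibrium.

(Incremental, Novel): Lab A can switch to Novel (0.7 → 4.2). Not NE.
(Incremental, Risky): Lab A can switch to Novel (3.1 → 3.5). Not NE.
(Incremental, Moonshot): Lab B can switch to Novel (1.2 → 4.9). Not NE.
(Novel, Novel): Lab B can switch to Moonshot (5.4 → 5.9). Not NE.
(Novel, Risky): Lab B can switch to Novel (1.3 → 5.4). Not NE.
(Novel, Moonshot): Lab A can switch to Incremental (1.9 → 5.9). Not NE.
(The remaining 3 profiles each have a profitable deviation by the same check.)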